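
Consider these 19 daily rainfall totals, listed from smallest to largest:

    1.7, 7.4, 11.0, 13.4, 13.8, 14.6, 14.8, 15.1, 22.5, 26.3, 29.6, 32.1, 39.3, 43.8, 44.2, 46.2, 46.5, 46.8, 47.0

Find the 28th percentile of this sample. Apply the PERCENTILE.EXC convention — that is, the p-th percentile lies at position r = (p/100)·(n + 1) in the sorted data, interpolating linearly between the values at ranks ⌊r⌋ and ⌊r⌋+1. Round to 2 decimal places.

n = 19.
r = (28/100)·(19 + 1) = 5.6.
Rank 5 is 13.8 and rank 6 is 14.6.
Interpolate: 13.8 + 0.6·(14.6 − 13.8) = 13.8 + 0.6·0.8 = 14.28.

14.28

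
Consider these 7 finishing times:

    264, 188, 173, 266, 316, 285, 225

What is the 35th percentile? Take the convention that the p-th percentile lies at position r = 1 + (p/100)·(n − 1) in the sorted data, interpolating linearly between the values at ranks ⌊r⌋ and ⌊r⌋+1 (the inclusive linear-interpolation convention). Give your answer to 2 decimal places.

228.90

Sorted: 173, 188, 225, 264, 266, 285, 316.
n = 7.
r = 1 + (35/100)·(7 − 1) = 1 + 2.1 = 3.1.
Rank 3 is 225 and rank 4 is 264.
Interpolate: 225 + 0.1·(264 − 225) = 225 + 0.1·39 = 228.9.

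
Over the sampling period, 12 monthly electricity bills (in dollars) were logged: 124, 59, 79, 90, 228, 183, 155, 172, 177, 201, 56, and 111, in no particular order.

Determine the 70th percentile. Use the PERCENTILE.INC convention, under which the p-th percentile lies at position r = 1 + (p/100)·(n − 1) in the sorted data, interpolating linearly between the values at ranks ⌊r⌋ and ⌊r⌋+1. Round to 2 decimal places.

Sorted: 56, 59, 79, 90, 111, 124, 155, 172, 177, 183, 201, 228.
n = 12.
r = 1 + (70/100)·(12 − 1) = 1 + 7.7 = 8.7.
Rank 8 is 172 and rank 9 is 177.
Interpolate: 172 + 0.7·(177 − 172) = 172 + 0.7·5 = 175.5.

175.50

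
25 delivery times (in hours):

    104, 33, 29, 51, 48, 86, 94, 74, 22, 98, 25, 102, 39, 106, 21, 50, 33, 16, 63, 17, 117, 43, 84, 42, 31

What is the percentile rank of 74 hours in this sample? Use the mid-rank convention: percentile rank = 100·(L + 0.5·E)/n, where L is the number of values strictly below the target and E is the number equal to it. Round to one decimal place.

66.0

Sorted: 16, 17, 21, 22, 25, 29, 31, 33, 33, 39, 42, 43, 48, 50, 51, 63, 74, 84, 86, 94, 98, 102, 104, 106, 117.
Count below 74: L = 16; count equal: E = 1; n = 25.
Percentile rank = 100·(16 + 0.5·1)/25 = 100·16.5/25 = 66.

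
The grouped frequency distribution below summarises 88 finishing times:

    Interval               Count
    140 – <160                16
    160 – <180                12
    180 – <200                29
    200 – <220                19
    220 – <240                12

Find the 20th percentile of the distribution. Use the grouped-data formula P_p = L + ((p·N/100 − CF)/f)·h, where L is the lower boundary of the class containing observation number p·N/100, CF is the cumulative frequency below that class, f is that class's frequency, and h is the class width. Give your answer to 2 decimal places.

162.67

N = 88; target position k = 20/100 · 88 = 17.6.
Cumulative frequencies: 16, 28, 57, 76, 88.
Observation 17.6 falls in the class 160 – <180.
L = 160, CF = 16, f = 12, h = 20.
P20 = 160 + ((17.6 − 16)/12)·20 = 160 + 2.66667 = 162.667.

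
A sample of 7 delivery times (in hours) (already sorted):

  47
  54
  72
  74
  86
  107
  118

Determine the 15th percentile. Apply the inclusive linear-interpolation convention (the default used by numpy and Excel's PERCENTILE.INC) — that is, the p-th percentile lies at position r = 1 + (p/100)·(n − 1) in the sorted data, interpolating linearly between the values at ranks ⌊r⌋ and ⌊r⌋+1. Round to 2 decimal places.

n = 7.
r = 1 + (15/100)·(7 − 1) = 1 + 0.9 = 1.9.
Rank 1 is 47 and rank 2 is 54.
Interpolate: 47 + 0.9·(54 − 47) = 47 + 0.9·7 = 53.3.

53.30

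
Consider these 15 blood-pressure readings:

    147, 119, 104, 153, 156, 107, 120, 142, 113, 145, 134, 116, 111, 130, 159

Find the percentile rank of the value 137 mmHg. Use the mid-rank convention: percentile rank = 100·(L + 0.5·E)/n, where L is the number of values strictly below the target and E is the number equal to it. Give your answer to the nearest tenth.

60.0

Sorted: 104, 107, 111, 113, 116, 119, 120, 130, 134, 142, 145, 147, 153, 156, 159.
Count below 137: L = 9; count equal: E = 0; n = 15.
Percentile rank = 100·(9 + 0.5·0)/15 = 100·9/15 = 60.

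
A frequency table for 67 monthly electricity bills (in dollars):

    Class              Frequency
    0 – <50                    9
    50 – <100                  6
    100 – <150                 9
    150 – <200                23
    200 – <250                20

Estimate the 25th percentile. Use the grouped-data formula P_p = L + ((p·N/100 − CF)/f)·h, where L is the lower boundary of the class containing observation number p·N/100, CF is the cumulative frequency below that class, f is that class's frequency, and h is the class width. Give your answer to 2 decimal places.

109.72

N = 67; target position k = 25/100 · 67 = 16.75.
Cumulative frequencies: 9, 15, 24, 47, 67.
Observation 16.75 falls in the class 100 – <150.
L = 100, CF = 15, f = 9, h = 50.
P25 = 100 + ((16.75 − 15)/9)·50 = 100 + 9.72222 = 109.722.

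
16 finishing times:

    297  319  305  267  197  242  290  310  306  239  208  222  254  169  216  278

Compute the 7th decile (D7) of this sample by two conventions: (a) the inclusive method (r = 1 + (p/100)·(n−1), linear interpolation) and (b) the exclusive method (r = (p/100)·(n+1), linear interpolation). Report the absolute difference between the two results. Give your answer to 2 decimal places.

2.80

Sorted: 169, 197, 208, 216, 222, 239, 242, 254, 267, 278, 290, 297, 305, 306, 310, 319.
n = 16.
(a) r = 11.5; between ranks 11 (290) and 12 (297): 293.5.
(b) r = 11.9; between ranks 11 (290) and 12 (297): 296.3.
|293.5 − 296.3| = 2.8.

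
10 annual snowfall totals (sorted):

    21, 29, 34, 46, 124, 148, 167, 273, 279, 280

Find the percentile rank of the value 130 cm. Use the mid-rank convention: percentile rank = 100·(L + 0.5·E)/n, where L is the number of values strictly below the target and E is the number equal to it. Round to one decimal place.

Count below 130: L = 5; count equal: E = 0; n = 10.
Percentile rank = 100·(5 + 0.5·0)/10 = 100·5/10 = 50.

50.0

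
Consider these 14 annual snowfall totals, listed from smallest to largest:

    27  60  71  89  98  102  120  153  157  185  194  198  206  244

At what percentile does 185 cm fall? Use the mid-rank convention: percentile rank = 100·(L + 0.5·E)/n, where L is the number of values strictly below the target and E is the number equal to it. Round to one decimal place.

Count below 185: L = 9; count equal: E = 1; n = 14.
Percentile rank = 100·(9 + 0.5·1)/14 = 100·9.5/14 = 67.86.

67.9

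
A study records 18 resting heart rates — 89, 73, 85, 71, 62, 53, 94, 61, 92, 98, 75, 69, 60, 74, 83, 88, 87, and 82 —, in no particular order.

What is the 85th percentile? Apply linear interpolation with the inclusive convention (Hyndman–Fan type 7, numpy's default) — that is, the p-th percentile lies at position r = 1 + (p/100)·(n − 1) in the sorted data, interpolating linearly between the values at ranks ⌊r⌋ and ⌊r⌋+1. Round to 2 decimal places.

Sorted: 53, 60, 61, 62, 69, 71, 73, 74, 75, 82, 83, 85, 87, 88, 89, 92, 94, 98.
n = 18.
r = 1 + (85/100)·(18 − 1) = 1 + 14.45 = 15.45.
Rank 15 is 89 and rank 16 is 92.
Interpolate: 89 + 0.45·(92 − 89) = 89 + 0.45·3 = 90.35.

90.35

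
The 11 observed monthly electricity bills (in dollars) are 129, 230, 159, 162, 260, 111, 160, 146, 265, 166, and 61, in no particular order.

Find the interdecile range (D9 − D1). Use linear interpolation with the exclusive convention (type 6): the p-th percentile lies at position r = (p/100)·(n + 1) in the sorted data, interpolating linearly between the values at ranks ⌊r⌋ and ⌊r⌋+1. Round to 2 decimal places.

193.00

Sorted: 61, 111, 129, 146, 159, 160, 162, 166, 230, 260, 265.
n = 11.
P10: r = 1.2; ranks 1–2 are 61, 111; interpolating gives 71.
P90: r = 10.8; ranks 10–11 are 260, 265; interpolating gives 264.
Difference: 264 − 71 = 193.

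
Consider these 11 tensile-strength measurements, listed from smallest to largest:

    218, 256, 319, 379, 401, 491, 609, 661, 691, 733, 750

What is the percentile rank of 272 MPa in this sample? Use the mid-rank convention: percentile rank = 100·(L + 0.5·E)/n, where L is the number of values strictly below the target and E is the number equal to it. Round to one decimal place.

Count below 272: L = 2; count equal: E = 0; n = 11.
Percentile rank = 100·(2 + 0.5·0)/11 = 100·2/11 = 18.18.

18.2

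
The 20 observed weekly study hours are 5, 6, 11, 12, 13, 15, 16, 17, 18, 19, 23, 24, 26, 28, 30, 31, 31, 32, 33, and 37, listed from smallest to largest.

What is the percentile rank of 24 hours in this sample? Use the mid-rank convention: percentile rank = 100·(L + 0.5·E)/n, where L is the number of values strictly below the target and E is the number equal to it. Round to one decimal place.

Count below 24: L = 11; count equal: E = 1; n = 20.
Percentile rank = 100·(11 + 0.5·1)/20 = 100·11.5/20 = 57.5.

57.5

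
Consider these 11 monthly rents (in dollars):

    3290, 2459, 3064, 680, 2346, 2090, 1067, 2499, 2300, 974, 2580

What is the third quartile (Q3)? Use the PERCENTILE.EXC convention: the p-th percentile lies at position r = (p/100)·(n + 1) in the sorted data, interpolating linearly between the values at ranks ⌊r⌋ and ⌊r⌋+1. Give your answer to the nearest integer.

2580

Sorted: 680, 974, 1067, 2090, 2300, 2346, 2459, 2499, 2580, 3064, 3290.
n = 11.
r = (75/100)·(11 + 1) = 9.
r is an integer, so P75 is the value at rank 9: 2580.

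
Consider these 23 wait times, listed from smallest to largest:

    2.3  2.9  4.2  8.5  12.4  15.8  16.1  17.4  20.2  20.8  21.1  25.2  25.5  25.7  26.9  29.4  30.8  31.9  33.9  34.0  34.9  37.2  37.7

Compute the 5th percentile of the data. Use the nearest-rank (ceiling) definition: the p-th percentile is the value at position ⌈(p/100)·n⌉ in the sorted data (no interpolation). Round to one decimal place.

2.9

n = 23.
Position = ⌈5/100 · 23⌉ = ⌈1.15⌉ = 2.
The value at rank 2 is 2.9.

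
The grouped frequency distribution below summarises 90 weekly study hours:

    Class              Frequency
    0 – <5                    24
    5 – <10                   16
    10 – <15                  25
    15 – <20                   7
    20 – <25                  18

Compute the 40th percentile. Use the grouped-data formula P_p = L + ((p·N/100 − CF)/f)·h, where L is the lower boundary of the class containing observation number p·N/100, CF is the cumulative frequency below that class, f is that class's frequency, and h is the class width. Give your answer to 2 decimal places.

8.75

N = 90; target position k = 40/100 · 90 = 36.
Cumulative frequencies: 24, 40, 65, 72, 90.
Observation 36 falls in the class 5 – <10.
L = 5, CF = 24, f = 16, h = 5.
P40 = 5 + ((36 − 24)/16)·5 = 5 + 3.75 = 8.75.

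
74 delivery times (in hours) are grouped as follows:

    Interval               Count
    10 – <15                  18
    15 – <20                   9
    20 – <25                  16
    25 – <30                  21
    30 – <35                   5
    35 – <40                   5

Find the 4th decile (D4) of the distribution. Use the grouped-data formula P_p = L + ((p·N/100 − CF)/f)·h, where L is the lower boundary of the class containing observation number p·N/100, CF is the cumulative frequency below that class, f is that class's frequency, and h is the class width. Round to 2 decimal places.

N = 74; target position k = 40/100 · 74 = 29.6.
Cumulative frequencies: 18, 27, 43, 64, 69, 74.
Observation 29.6 falls in the class 20 – <25.
L = 20, CF = 27, f = 16, h = 5.
P40 = 20 + ((29.6 − 27)/16)·5 = 20 + 0.8125 = 20.8125.

20.81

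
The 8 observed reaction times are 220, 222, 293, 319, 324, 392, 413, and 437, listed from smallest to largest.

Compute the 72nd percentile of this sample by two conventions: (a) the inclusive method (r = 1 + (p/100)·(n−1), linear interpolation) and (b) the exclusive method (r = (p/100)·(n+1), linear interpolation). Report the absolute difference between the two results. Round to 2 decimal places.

n = 8.
(a) r = 6.04; between ranks 6 (392) and 7 (413): 392.84.
(b) r = 6.48; between ranks 6 (392) and 7 (413): 402.08.
|392.84 − 402.08| = 9.24.

9.24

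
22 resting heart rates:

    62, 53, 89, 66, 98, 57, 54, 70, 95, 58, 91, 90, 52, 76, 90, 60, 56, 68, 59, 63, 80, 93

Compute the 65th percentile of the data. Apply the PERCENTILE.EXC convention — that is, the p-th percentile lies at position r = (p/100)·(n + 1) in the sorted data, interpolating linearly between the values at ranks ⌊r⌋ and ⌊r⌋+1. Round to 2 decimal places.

Sorted: 52, 53, 54, 56, 57, 58, 59, 60, 62, 63, 66, 68, 70, 76, 80, 89, 90, 90, 91, 93, 95, 98.
n = 22.
r = (65/100)·(22 + 1) = 14.95.
Rank 14 is 76 and rank 15 is 80.
Interpolate: 76 + 0.95·(80 − 76) = 76 + 0.95·4 = 79.8.

79.80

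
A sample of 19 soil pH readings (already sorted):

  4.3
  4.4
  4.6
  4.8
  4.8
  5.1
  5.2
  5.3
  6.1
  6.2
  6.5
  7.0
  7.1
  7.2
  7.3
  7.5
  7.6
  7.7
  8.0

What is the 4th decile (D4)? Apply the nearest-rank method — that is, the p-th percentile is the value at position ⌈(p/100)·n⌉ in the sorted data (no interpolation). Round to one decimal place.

5.3

n = 19.
Position = ⌈40/100 · 19⌉ = ⌈7.6⌉ = 8.
The value at rank 8 is 5.3.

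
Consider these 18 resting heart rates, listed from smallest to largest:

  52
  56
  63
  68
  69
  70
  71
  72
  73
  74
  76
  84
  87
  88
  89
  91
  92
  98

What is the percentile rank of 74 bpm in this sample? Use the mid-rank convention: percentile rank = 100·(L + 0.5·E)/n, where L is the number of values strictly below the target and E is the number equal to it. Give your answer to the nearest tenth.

Count below 74: L = 9; count equal: E = 1; n = 18.
Percentile rank = 100·(9 + 0.5·1)/18 = 100·9.5/18 = 52.78.

52.8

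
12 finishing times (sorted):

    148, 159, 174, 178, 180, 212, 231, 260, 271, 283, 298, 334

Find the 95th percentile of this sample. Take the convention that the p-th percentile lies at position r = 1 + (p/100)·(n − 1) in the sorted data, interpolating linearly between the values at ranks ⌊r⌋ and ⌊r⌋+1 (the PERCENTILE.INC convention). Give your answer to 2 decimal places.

n = 12.
r = 1 + (95/100)·(12 − 1) = 1 + 10.45 = 11.45.
Rank 11 is 298 and rank 12 is 334.
Interpolate: 298 + 0.45·(334 − 298) = 298 + 0.45·36 = 314.2.

314.20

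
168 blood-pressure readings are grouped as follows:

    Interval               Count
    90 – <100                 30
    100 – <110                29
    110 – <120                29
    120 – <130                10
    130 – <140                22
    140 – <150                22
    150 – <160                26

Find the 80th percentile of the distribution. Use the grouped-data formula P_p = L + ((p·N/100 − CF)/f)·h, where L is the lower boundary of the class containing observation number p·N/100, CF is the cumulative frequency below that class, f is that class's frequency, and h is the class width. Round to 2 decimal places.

146.55

N = 168; target position k = 80/100 · 168 = 134.4.
Cumulative frequencies: 30, 59, 88, 98, 120, 142, 168.
Observation 134.4 falls in the class 140 – <150.
L = 140, CF = 120, f = 22, h = 10.
P80 = 140 + ((134.4 − 120)/22)·10 = 140 + 6.54545 = 146.545.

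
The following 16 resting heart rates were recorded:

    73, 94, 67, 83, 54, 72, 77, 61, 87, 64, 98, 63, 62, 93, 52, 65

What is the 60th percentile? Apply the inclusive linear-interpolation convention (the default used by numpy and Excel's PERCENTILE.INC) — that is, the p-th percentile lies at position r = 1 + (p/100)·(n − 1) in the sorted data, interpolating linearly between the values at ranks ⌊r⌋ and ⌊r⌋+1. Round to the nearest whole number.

73

Sorted: 52, 54, 61, 62, 63, 64, 65, 67, 72, 73, 77, 83, 87, 93, 94, 98.
n = 16.
r = 1 + (60/100)·(16 − 1) = 1 + 9 = 10.
r is an integer, so P60 is the value at rank 10: 73.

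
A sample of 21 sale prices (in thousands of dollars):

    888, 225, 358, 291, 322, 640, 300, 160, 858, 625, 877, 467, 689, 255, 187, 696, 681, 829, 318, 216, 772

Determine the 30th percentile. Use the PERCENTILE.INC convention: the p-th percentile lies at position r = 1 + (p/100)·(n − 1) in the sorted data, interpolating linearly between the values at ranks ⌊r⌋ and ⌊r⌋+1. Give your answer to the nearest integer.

Sorted: 160, 187, 216, 225, 255, 291, 300, 318, 322, 358, 467, 625, 640, 681, 689, 696, 772, 829, 858, 877, 888.
n = 21.
r = 1 + (30/100)·(21 − 1) = 1 + 6 = 7.
r is an integer, so P30 is the value at rank 7: 300.

300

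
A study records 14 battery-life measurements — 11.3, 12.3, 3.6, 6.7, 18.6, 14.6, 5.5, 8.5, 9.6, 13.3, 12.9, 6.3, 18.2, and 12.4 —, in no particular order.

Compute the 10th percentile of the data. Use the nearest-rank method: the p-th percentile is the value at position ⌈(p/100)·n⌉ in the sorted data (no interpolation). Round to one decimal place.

Sorted: 3.6, 5.5, 6.3, 6.7, 8.5, 9.6, 11.3, 12.3, 12.4, 12.9, 13.3, 14.6, 18.2, 18.6.
n = 14.
Position = ⌈10/100 · 14⌉ = ⌈1.4⌉ = 2.
The value at rank 2 is 5.5.

5.5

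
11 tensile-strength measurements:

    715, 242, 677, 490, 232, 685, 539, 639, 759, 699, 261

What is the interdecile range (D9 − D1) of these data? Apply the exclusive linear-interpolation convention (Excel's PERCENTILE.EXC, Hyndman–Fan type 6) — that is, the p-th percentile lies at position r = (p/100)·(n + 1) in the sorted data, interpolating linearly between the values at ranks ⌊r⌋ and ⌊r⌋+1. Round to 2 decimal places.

Sorted: 232, 242, 261, 490, 539, 639, 677, 685, 699, 715, 759.
n = 11.
P10: r = 1.2; ranks 1–2 are 232, 242; interpolating gives 234.
P90: r = 10.8; ranks 10–11 are 715, 759; interpolating gives 750.2.
Difference: 750.2 − 234 = 516.2.

516.20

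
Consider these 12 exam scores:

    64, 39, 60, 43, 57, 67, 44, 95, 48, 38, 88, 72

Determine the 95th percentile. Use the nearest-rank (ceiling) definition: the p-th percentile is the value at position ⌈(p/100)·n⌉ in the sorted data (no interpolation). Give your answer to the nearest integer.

Sorted: 38, 39, 43, 44, 48, 57, 60, 64, 67, 72, 88, 95.
n = 12.
Position = ⌈95/100 · 12⌉ = ⌈11.4⌉ = 12.
The value at rank 12 is 95.

95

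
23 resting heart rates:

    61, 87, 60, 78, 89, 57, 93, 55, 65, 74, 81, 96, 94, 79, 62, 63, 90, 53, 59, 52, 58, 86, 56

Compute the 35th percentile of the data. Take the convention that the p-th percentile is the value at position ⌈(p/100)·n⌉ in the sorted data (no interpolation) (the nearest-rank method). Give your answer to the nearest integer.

61

Sorted: 52, 53, 55, 56, 57, 58, 59, 60, 61, 62, 63, 65, 74, 78, 79, 81, 86, 87, 89, 90, 93, 94, 96.
n = 23.
Position = ⌈35/100 · 23⌉ = ⌈8.05⌉ = 9.
The value at rank 9 is 61.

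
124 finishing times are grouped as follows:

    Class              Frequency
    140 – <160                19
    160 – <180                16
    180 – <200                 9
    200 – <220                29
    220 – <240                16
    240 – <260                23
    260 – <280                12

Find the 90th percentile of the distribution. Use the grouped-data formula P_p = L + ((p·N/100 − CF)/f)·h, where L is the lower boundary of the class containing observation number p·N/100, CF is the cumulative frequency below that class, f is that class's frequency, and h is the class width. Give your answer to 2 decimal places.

N = 124; target position k = 90/100 · 124 = 111.6.
Cumulative frequencies: 19, 35, 44, 73, 89, 112, 124.
Observation 111.6 falls in the class 240 – <260.
L = 240, CF = 89, f = 23, h = 20.
P90 = 240 + ((111.6 − 89)/23)·20 = 240 + 19.6522 = 259.652.

259.65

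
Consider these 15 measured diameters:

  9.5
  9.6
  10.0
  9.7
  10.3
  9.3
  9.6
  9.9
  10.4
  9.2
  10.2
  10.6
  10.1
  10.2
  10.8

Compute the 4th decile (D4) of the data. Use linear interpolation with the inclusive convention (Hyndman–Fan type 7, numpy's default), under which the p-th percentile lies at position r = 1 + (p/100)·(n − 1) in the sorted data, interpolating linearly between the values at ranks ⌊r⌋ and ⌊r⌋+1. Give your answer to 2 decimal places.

Sorted: 9.2, 9.3, 9.5, 9.6, 9.6, 9.7, 9.9, 10.0, 10.1, 10.2, 10.2, 10.3, 10.4, 10.6, 10.8.
n = 15.
r = 1 + (40/100)·(15 − 1) = 1 + 5.6 = 6.6.
Rank 6 is 9.7 and rank 7 is 9.9.
Interpolate: 9.7 + 0.6·(9.9 − 9.7) = 9.7 + 0.6·0.2 = 9.82.

9.82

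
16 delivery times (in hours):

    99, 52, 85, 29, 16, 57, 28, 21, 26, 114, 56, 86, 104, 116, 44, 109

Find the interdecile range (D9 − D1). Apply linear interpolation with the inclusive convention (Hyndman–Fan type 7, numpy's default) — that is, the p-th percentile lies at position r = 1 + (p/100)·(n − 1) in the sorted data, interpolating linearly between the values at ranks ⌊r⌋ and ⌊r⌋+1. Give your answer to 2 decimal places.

Sorted: 16, 21, 26, 28, 29, 44, 52, 56, 57, 85, 86, 99, 104, 109, 114, 116.
n = 16.
P10: r = 2.5; ranks 2–3 are 21, 26; interpolating gives 23.5.
P90: r = 14.5; ranks 14–15 are 109, 114; interpolating gives 111.5.
Difference: 111.5 − 23.5 = 88.

88.00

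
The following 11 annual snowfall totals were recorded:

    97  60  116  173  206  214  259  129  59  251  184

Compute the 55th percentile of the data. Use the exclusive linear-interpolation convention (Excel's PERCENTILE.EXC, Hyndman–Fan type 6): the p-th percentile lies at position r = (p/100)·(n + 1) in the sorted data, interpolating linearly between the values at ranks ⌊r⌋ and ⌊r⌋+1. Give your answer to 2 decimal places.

Sorted: 59, 60, 97, 116, 129, 173, 184, 206, 214, 251, 259.
n = 11.
r = (55/100)·(11 + 1) = 6.6.
Rank 6 is 173 and rank 7 is 184.
Interpolate: 173 + 0.6·(184 − 173) = 173 + 0.6·11 = 179.6.

179.60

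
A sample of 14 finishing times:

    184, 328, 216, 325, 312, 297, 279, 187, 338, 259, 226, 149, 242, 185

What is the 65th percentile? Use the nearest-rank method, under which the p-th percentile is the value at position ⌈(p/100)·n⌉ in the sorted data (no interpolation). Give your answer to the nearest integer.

Sorted: 149, 184, 185, 187, 216, 226, 242, 259, 279, 297, 312, 325, 328, 338.
n = 14.
Position = ⌈65/100 · 14⌉ = ⌈9.1⌉ = 10.
The value at rank 10 is 297.

297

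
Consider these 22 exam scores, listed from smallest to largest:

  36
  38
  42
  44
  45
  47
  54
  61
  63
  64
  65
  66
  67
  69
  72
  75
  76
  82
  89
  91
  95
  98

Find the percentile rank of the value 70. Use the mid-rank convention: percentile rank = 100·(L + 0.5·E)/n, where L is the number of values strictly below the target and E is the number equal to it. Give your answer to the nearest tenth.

Count below 70: L = 14; count equal: E = 0; n = 22.
Percentile rank = 100·(14 + 0.5·0)/22 = 100·14/22 = 63.64.

63.6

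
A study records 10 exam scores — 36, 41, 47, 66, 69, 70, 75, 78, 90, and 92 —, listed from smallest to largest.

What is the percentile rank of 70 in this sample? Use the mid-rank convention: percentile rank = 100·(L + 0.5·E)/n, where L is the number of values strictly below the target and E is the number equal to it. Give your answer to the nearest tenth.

55.0

Count below 70: L = 5; count equal: E = 1; n = 10.
Percentile rank = 100·(5 + 0.5·1)/10 = 100·5.5/10 = 55.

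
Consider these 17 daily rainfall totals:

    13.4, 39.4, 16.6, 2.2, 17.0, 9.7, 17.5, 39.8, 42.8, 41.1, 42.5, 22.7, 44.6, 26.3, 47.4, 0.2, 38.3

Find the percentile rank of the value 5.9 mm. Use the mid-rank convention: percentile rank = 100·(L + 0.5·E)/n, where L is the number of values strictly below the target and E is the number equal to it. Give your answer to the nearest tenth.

Sorted: 0.2, 2.2, 9.7, 13.4, 16.6, 17.0, 17.5, 22.7, 26.3, 38.3, 39.4, 39.8, 41.1, 42.5, 42.8, 44.6, 47.4.
Count below 5.9: L = 2; count equal: E = 0; n = 17.
Percentile rank = 100·(2 + 0.5·0)/17 = 100·2/17 = 11.76.

11.8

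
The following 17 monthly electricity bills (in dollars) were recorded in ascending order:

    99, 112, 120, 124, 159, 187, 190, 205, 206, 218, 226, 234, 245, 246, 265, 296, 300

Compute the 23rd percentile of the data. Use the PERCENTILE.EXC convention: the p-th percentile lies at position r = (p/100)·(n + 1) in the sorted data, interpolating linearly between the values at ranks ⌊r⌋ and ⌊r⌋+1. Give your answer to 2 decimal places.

128.90

n = 17.
r = (23/100)·(17 + 1) = 4.14.
Rank 4 is 124 and rank 5 is 159.
Interpolate: 124 + 0.14·(159 − 124) = 124 + 0.14·35 = 128.9.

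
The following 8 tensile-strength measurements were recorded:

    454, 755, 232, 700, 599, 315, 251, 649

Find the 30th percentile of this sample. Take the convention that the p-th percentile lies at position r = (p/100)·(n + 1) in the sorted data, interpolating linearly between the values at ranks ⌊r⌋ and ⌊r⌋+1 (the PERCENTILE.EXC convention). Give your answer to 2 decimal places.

Sorted: 232, 251, 315, 454, 599, 649, 700, 755.
n = 8.
r = (30/100)·(8 + 1) = 2.7.
Rank 2 is 251 and rank 3 is 315.
Interpolate: 251 + 0.7·(315 − 251) = 251 + 0.7·64 = 295.8.

295.80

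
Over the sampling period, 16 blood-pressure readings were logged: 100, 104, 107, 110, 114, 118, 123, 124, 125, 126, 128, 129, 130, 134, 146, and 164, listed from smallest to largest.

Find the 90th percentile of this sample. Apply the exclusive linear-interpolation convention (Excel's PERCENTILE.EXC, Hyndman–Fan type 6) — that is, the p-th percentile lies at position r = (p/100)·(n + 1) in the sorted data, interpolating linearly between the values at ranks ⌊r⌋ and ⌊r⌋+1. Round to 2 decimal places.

n = 16.
r = (90/100)·(16 + 1) = 15.3.
Rank 15 is 146 and rank 16 is 164.
Interpolate: 146 + 0.3·(164 − 146) = 146 + 0.3·18 = 151.4.

151.40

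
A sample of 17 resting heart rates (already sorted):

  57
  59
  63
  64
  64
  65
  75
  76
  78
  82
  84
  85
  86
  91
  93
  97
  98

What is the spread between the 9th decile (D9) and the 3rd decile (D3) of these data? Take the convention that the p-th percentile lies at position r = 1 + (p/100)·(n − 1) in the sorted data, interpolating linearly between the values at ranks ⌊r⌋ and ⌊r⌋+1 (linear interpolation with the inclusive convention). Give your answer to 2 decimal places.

n = 17.
P30: r = 5.8; ranks 5–6 are 64, 65; interpolating gives 64.8.
P90: r = 15.4; ranks 15–16 are 93, 97; interpolating gives 94.6.
Difference: 94.6 − 64.8 = 29.8.

29.80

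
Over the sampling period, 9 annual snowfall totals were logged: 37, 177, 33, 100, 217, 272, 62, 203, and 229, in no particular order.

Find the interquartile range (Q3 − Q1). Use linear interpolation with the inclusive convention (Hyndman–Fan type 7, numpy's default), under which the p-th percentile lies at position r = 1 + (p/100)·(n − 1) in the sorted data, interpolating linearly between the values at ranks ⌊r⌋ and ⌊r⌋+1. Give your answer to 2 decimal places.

Sorted: 33, 37, 62, 100, 177, 203, 217, 229, 272.
n = 9.
P25: r = 3 (integer) → 62.
P75: r = 7 (integer) → 217.
Difference: 217 − 62 = 155.

155.00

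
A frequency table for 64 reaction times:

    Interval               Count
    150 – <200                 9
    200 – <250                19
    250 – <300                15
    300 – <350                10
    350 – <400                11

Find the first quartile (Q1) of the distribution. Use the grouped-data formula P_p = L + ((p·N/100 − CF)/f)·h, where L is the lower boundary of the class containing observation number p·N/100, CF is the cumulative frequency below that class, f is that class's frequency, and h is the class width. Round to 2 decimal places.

N = 64; target position k = 25/100 · 64 = 16.
Cumulative frequencies: 9, 28, 43, 53, 64.
Observation 16 falls in the class 200 – <250.
L = 200, CF = 9, f = 19, h = 50.
P25 = 200 + ((16 − 9)/19)·50 = 200 + 18.4211 = 218.421.

218.42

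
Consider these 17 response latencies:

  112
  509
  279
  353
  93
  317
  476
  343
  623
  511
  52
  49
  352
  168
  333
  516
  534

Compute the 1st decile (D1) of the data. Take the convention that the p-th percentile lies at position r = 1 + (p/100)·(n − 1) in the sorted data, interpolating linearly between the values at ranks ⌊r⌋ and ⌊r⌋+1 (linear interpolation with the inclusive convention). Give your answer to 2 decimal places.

76.60

Sorted: 49, 52, 93, 112, 168, 279, 317, 333, 343, 352, 353, 476, 509, 511, 516, 534, 623.
n = 17.
r = 1 + (10/100)·(17 − 1) = 1 + 1.6 = 2.6.
Rank 2 is 52 and rank 3 is 93.
Interpolate: 52 + 0.6·(93 − 52) = 52 + 0.6·41 = 76.6.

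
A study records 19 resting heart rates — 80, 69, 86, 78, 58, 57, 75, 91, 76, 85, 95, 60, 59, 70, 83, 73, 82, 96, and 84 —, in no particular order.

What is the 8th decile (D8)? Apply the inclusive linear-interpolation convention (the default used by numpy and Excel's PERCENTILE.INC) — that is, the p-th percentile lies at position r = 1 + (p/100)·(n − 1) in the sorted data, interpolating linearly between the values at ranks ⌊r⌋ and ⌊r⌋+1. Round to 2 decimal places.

Sorted: 57, 58, 59, 60, 69, 70, 73, 75, 76, 78, 80, 82, 83, 84, 85, 86, 91, 95, 96.
n = 19.
r = 1 + (80/100)·(19 − 1) = 1 + 14.4 = 15.4.
Rank 15 is 85 and rank 16 is 86.
Interpolate: 85 + 0.4·(86 − 85) = 85 + 0.4·1 = 85.4.

85.40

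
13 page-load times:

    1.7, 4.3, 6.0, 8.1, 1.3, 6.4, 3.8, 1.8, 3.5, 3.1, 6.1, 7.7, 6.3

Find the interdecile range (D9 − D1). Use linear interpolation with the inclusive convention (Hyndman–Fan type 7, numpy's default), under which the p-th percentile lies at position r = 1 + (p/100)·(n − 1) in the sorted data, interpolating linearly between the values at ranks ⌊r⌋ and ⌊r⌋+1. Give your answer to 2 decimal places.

5.72

Sorted: 1.3, 1.7, 1.8, 3.1, 3.5, 3.8, 4.3, 6.0, 6.1, 6.3, 6.4, 7.7, 8.1.
n = 13.
P10: r = 2.2; ranks 2–3 are 1.7, 1.8; interpolating gives 1.72.
P90: r = 11.8; ranks 11–12 are 6.4, 7.7; interpolating gives 7.44.
Difference: 7.44 − 1.72 = 5.72.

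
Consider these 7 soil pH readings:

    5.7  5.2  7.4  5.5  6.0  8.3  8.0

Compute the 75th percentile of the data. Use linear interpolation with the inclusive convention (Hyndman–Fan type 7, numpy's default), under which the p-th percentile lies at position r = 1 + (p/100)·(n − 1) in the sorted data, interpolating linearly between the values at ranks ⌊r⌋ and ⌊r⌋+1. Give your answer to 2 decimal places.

Sorted: 5.2, 5.5, 5.7, 6.0, 7.4, 8.0, 8.3.
n = 7.
r = 1 + (75/100)·(7 − 1) = 1 + 4.5 = 5.5.
Rank 5 is 7.4 and rank 6 is 8.0.
Interpolate: 7.4 + 0.5·(8.0 − 7.4) = 7.4 + 0.5·0.6 = 7.7.

7.70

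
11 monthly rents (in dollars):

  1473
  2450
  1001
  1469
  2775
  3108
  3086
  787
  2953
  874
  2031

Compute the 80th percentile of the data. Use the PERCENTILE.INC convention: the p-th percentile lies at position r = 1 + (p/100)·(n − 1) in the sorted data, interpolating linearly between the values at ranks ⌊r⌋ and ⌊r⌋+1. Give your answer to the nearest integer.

Sorted: 787, 874, 1001, 1469, 1473, 2031, 2450, 2775, 2953, 3086, 3108.
n = 11.
r = 1 + (80/100)·(11 − 1) = 1 + 8 = 9.
r is an integer, so P80 is the value at rank 9: 2953.

2953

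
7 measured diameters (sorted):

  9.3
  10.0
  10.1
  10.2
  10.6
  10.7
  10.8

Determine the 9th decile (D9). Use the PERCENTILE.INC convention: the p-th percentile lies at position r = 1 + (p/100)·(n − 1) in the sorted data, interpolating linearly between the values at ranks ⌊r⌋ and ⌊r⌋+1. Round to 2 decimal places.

n = 7.
r = 1 + (90/100)·(7 − 1) = 1 + 5.4 = 6.4.
Rank 6 is 10.7 and rank 7 is 10.8.
Interpolate: 10.7 + 0.4·(10.8 − 10.7) = 10.7 + 0.4·0.1 = 10.74.

10.74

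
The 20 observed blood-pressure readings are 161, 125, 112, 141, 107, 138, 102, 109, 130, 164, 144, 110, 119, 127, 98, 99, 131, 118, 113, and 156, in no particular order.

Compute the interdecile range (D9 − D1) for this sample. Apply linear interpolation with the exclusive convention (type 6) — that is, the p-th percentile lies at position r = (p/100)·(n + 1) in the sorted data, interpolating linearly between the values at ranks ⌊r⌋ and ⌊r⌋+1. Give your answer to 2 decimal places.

Sorted: 98, 99, 102, 107, 109, 110, 112, 113, 118, 119, 125, 127, 130, 131, 138, 141, 144, 156, 161, 164.
n = 20.
P10: r = 2.1; ranks 2–3 are 99, 102; interpolating gives 99.3.
P90: r = 18.9; ranks 18–19 are 156, 161; interpolating gives 160.5.
Difference: 160.5 − 99.3 = 61.2.

61.20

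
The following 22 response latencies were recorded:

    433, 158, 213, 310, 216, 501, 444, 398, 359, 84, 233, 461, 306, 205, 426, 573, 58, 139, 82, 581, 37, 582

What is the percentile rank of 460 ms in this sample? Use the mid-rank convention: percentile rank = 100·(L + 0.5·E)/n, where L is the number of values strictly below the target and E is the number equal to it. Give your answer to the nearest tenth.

77.3

Sorted: 37, 58, 82, 84, 139, 158, 205, 213, 216, 233, 306, 310, 359, 398, 426, 433, 444, 461, 501, 573, 581, 582.
Count below 460: L = 17; count equal: E = 0; n = 22.
Percentile rank = 100·(17 + 0.5·0)/22 = 100·17/22 = 77.27.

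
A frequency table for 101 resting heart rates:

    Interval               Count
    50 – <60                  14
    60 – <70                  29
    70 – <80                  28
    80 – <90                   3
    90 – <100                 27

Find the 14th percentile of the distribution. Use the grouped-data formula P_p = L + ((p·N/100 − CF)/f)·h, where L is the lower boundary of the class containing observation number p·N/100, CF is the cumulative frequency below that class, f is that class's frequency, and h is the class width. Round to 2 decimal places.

60.05

N = 101; target position k = 14/100 · 101 = 14.14.
Cumulative frequencies: 14, 43, 71, 74, 101.
Observation 14.14 falls in the class 60 – <70.
L = 60, CF = 14, f = 29, h = 10.
P14 = 60 + ((14.14 − 14)/29)·10 = 60 + 0.0482759 = 60.0483.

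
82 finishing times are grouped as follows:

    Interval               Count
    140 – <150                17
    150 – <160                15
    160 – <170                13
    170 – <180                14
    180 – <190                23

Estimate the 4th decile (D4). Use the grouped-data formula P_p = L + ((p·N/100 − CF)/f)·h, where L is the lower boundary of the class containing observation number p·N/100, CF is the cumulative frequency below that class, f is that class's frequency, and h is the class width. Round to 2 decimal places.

160.62

N = 82; target position k = 40/100 · 82 = 32.8.
Cumulative frequencies: 17, 32, 45, 59, 82.
Observation 32.8 falls in the class 160 – <170.
L = 160, CF = 32, f = 13, h = 10.
P40 = 160 + ((32.8 − 32)/13)·10 = 160 + 0.615385 = 160.615.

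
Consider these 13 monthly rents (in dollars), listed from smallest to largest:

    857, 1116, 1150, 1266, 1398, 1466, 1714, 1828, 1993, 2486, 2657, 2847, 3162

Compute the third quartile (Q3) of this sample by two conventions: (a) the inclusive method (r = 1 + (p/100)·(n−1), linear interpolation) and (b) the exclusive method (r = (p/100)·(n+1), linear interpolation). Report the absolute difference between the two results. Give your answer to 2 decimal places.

n = 13.
(a) r = 10 → value at rank 10 = 2486.
(b) r = 10.5; between ranks 10 (2486) and 11 (2657): 2571.5.
|2486 − 2571.5| = 85.5.

85.50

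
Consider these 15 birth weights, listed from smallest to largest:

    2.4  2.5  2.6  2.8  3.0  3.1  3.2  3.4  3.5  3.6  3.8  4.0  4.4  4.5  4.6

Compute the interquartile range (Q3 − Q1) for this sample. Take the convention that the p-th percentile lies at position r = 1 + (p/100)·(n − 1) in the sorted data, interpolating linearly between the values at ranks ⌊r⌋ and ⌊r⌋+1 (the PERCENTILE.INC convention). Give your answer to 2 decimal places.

n = 15.
P25: r = 4.5; ranks 4–5 are 2.8, 3.0; interpolating gives 2.9.
P75: r = 11.5; ranks 11–12 are 3.8, 4.0; interpolating gives 3.9.
Difference: 3.9 − 2.9 = 1.

1.00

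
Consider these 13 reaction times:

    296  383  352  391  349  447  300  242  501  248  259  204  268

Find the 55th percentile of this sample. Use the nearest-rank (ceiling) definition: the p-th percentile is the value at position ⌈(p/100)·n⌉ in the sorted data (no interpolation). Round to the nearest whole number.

349

Sorted: 204, 242, 248, 259, 268, 296, 300, 349, 352, 383, 391, 447, 501.
n = 13.
Position = ⌈55/100 · 13⌉ = ⌈7.15⌉ = 8.
The value at rank 8 is 349.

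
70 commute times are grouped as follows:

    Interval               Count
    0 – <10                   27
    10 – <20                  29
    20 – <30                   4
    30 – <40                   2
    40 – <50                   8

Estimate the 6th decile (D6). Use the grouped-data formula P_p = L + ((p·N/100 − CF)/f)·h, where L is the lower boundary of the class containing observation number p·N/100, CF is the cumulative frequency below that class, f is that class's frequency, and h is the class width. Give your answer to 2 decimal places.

N = 70; target position k = 60/100 · 70 = 42.
Cumulative frequencies: 27, 56, 60, 62, 70.
Observation 42 falls in the class 10 – <20.
L = 10, CF = 27, f = 29, h = 10.
P60 = 10 + ((42 − 27)/29)·10 = 10 + 5.17241 = 15.1724.

15.17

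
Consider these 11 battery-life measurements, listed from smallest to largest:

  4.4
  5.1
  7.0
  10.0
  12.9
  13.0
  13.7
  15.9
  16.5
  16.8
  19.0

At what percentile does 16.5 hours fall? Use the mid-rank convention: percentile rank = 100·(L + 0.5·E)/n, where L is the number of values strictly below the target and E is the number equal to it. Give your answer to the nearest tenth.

77.3

Count below 16.5: L = 8; count equal: E = 1; n = 11.
Percentile rank = 100·(8 + 0.5·1)/11 = 100·8.5/11 = 77.27.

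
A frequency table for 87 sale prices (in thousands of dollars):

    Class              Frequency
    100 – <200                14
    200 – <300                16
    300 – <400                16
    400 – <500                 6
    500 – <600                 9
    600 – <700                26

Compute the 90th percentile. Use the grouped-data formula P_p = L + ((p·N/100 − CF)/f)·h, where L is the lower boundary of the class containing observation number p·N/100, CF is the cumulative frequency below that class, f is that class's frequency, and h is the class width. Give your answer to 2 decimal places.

N = 87; target position k = 90/100 · 87 = 78.3.
Cumulative frequencies: 14, 30, 46, 52, 61, 87.
Observation 78.3 falls in the class 600 – <700.
L = 600, CF = 61, f = 26, h = 100.
P90 = 600 + ((78.3 − 61)/26)·100 = 600 + 66.5385 = 666.538.

666.54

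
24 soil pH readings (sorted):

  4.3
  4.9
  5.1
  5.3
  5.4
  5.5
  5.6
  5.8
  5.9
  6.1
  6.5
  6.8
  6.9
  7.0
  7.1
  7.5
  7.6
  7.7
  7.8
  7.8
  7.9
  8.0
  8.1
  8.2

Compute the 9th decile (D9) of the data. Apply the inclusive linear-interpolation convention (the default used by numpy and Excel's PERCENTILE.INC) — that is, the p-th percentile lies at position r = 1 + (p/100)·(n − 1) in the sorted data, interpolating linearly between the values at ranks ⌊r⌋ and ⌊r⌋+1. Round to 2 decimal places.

7.97

n = 24.
r = 1 + (90/100)·(24 − 1) = 1 + 20.7 = 21.7.
Rank 21 is 7.9 and rank 22 is 8.0.
Interpolate: 7.9 + 0.7·(8.0 − 7.9) = 7.9 + 0.7·0.1 = 7.97.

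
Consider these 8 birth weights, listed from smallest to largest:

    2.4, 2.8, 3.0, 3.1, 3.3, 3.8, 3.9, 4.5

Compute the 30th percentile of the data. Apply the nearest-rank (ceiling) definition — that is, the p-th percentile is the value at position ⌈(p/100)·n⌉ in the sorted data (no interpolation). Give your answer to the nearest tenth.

3.0

n = 8.
Position = ⌈30/100 · 8⌉ = ⌈2.4⌉ = 3.
The value at rank 3 is 3.0.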